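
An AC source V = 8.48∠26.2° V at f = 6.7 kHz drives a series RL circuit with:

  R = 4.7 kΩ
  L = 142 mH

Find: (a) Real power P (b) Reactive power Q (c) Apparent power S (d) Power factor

Step 1 — Angular frequency: ω = 2π·f = 2π·6700 = 4.21e+04 rad/s.
Step 2 — Component impedances:
  R: Z = R = 4700 Ω
  L: Z = jωL = j·4.21e+04·0.142 = 0 + j5978 Ω
Step 3 — Series combination: Z_total = R + L = 4700 + j5978 Ω = 7604∠51.8° Ω.
Step 4 — Source phasor: V = 8.48∠26.2° V = 7.609 + j3.744 V.
Step 5 — Current: I = V / Z = 0.001005 - j0.0004823 A = 0.001115∠-25.6° A.
Step 6 — Complex power: S = V·I* = 0.005845 + j0.007434 VA.
Step 7 — Real power: P = Re(S) = 0.005845 W.
Step 8 — Reactive power: Q = Im(S) = 0.007434 VAR.
Step 9 — Apparent power: |S| = 0.009457 VA.
Step 10 — Power factor: PF = P/|S| = 0.6181 (lagging).

(a) P = 0.005845 W  (b) Q = 0.007434 VAR  (c) S = 0.009457 VA  (d) PF = 0.6181 (lagging)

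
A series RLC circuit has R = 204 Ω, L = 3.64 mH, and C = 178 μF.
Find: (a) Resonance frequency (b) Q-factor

Step 1 — Resonance condition Im(Z)=0 gives ω₀ = 1/√(LC).
Step 2 — ω₀ = 1/√(0.00364·0.000178) = 1242 rad/s.
Step 3 — f₀ = ω₀/(2π) = 197.7 Hz.
Step 4 — Series Q: Q = ω₀L/R = 1242·0.00364/204 = 0.02217.

(a) f₀ = 197.7 Hz  (b) Q = 0.02217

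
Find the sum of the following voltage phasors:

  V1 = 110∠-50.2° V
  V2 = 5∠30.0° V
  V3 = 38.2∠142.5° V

Step 1 — Convert each phasor to rectangular form:
  V1 = 110·(cos(-50.2°) + j·sin(-50.2°)) = 70.41 - j84.51 V
  V2 = 5·(cos(30.0°) + j·sin(30.0°)) = 4.33 + j2.5 V
  V3 = 38.2·(cos(142.5°) + j·sin(142.5°)) = -30.31 + j23.25 V
Step 2 — Sum components: V_total = 44.44 - j58.76 V.
Step 3 — Convert to polar: |V_total| = 73.67 V, ∠V_total = -52.9°.

V_total = 73.67∠-52.9° V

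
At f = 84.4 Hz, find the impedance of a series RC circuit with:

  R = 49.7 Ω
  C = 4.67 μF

Step 1 — Angular frequency: ω = 2π·f = 2π·84.4 = 530.3 rad/s.
Step 2 — Component impedances:
  R: Z = R = 49.7 Ω
  C: Z = 1/(jωC) = -j/(ω·C) = 0 - j403.8 Ω
Step 3 — Series combination: Z_total = R + C = 49.7 - j403.8 Ω = 406.8∠-83.0° Ω.

Z = 49.7 - j403.8 Ω = 406.8∠-83.0° Ω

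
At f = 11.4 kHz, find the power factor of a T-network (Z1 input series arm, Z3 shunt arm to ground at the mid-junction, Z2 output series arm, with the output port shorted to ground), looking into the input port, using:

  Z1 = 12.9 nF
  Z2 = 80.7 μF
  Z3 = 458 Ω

Step 1 — Angular frequency: ω = 2π·f = 2π·1.14e+04 = 7.163e+04 rad/s.
Step 2 — Component impedances:
  Z1: Z = 1/(jωC) = -j/(ω·C) = 0 - j1082 Ω
  Z2: Z = 1/(jωC) = -j/(ω·C) = 0 - j0.173 Ω
  Z3: Z = R = 458 Ω
Step 3 — With the output port shorted to ground, the output series arm Z2 runs from the junction to ground; the shunt arm Z3 also runs from the junction to ground. They appear in parallel: Z3 || Z2 = 6.535e-05 - j0.173 Ω.
Step 4 — Series with input arm Z1: Z_in = Z1 + (Z3 || Z2) = 6.535e-05 - j1082 Ω = 1082∠-90.0° Ω.
Step 5 — Power factor: PF = cos(φ) = Re(Z)/|Z| = 6.5346e-05/1082.4 = 6.037e-08.
Step 6 — Type: Im(Z) = -1082 ⇒ leading (phase φ = -90.0°).

PF = 6.037e-08 (leading, φ = -90.0°)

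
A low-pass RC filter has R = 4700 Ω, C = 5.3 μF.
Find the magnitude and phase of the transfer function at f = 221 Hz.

Step 1 — Angular frequency: ω = 2π·221 = 1389 rad/s.
Step 2 — Transfer function: H(jω) = 1/(1 + jωRC).
Step 3 — Denominator: 1 + jωRC = 1 + j·1389·4700·5.3e-06 = 1 + j34.59.
Step 4 — H = 0.0008351 - j0.02889.
Step 5 — Magnitude: |H| = 0.0289 (-30.8 dB); phase: φ = -88.3°.

|H| = 0.0289 (-30.8 dB), φ = -88.3°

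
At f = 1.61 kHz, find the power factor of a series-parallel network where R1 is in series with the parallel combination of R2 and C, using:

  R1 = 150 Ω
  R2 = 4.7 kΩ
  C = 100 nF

Step 1 — Angular frequency: ω = 2π·f = 2π·1610 = 1.012e+04 rad/s.
Step 2 — Component impedances:
  R1: Z = R = 150 Ω
  R2: Z = R = 4700 Ω
  C: Z = 1/(jωC) = -j/(ω·C) = 0 - j988.5 Ω
Step 3 — Parallel branch: R2 || C = 1/(1/R2 + 1/C) = 199.1 - j946.7 Ω.
Step 4 — Series with R1: Z_total = R1 + (R2 || C) = 349.1 - j946.7 Ω = 1009∠-69.8° Ω.
Step 5 — Power factor: PF = cos(φ) = Re(Z)/|Z| = 349.1/1009 = 0.346.
Step 6 — Type: Im(Z) = -946.7 ⇒ leading (phase φ = -69.8°).

PF = 0.346 (leading, φ = -69.8°)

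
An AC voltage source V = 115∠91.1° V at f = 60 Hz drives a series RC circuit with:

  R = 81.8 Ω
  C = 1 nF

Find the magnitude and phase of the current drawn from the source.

Step 1 — Angular frequency: ω = 2π·f = 2π·60 = 377 rad/s.
Step 2 — Component impedances:
  R: Z = R = 81.8 Ω
  C: Z = 1/(jωC) = -j/(ω·C) = 0 - j2.653e+06 Ω
Step 3 — Series combination: Z_total = R + C = 81.8 - j2.653e+06 Ω = 2.653e+06∠-90.0° Ω.
Step 4 — Source phasor: V = 115∠91.1° V = -2.208 + j115 V.
Step 5 — Ohm's law: I = V / Z_total = (-2.208 + j115) / (81.8 - j2.653e+06) = -4.335e-05 - j8.309e-07 A.
Step 6 — Convert to polar: |I| = 4.335e-05 A, ∠I = -178.9°.

I = 4.335e-05∠-178.9° A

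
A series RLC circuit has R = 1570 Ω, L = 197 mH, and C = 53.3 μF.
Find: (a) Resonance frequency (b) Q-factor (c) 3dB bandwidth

Step 1 — Resonance condition Im(Z)=0 gives ω₀ = 1/√(LC).
Step 2 — ω₀ = 1/√(0.197·5.33e-05) = 308.6 rad/s.
Step 3 — f₀ = ω₀/(2π) = 49.12 Hz.
Step 4 — Series Q: Q = ω₀L/R = 308.6·0.197/1570 = 0.03872.
Step 5 — 3dB bandwidth: Δω = ω₀/Q = 7970 rad/s; BW = Δω/(2π) = 1268 Hz.

(a) f₀ = 49.12 Hz  (b) Q = 0.03872  (c) BW = 1268 Hz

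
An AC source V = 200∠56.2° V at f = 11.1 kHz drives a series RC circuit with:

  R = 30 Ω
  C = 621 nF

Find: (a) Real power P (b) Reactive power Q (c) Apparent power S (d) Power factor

Step 1 — Angular frequency: ω = 2π·f = 2π·1.11e+04 = 6.974e+04 rad/s.
Step 2 — Component impedances:
  R: Z = R = 30 Ω
  C: Z = 1/(jωC) = -j/(ω·C) = 0 - j23.09 Ω
Step 3 — Series combination: Z_total = R + C = 30 - j23.09 Ω = 37.86∠-37.6° Ω.
Step 4 — Source phasor: V = 200∠56.2° V = 111.3 + j166.2 V.
Step 5 — Current: I = V / Z = -0.3486 + j5.272 A = 5.283∠93.8° A.
Step 6 — Complex power: S = V·I* = 837.3 - j644.4 VA.
Step 7 — Real power: P = Re(S) = 837.3 W.
Step 8 — Reactive power: Q = Im(S) = -644.4 VAR.
Step 9 — Apparent power: |S| = 1057 VA.
Step 10 — Power factor: PF = P/|S| = 0.7925 (leading).

(a) P = 837.3 W  (b) Q = -644.4 VAR  (c) S = 1057 VA  (d) PF = 0.7925 (leading)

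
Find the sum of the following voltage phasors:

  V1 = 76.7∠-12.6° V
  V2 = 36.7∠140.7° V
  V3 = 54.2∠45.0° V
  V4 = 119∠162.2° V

Step 1 — Convert each phasor to rectangular form:
  V1 = 76.7·(cos(-12.6°) + j·sin(-12.6°)) = 74.85 - j16.73 V
  V2 = 36.7·(cos(140.7°) + j·sin(140.7°)) = -28.4 + j23.25 V
  V3 = 54.2·(cos(45.0°) + j·sin(45.0°)) = 38.33 + j38.33 V
  V4 = 119·(cos(162.2°) + j·sin(162.2°)) = -113.3 + j36.38 V
Step 2 — Sum components: V_total = -28.53 + j81.22 V.
Step 3 — Convert to polar: |V_total| = 86.08 V, ∠V_total = 109.4°.

V_total = 86.08∠109.4° V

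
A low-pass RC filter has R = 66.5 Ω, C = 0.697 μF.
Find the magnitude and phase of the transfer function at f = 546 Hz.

Step 1 — Angular frequency: ω = 2π·546 = 3431 rad/s.
Step 2 — Transfer function: H(jω) = 1/(1 + jωRC).
Step 3 — Denominator: 1 + jωRC = 1 + j·3431·66.5·6.97e-07 = 1 + j0.159.
Step 4 — H = 0.9753 - j0.1551.
Step 5 — Magnitude: |H| = 0.9876 (-0.1 dB); phase: φ = -9.0°.

|H| = 0.9876 (-0.1 dB), φ = -9.0°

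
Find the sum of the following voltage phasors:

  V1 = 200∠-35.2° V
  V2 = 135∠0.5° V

Step 1 — Convert each phasor to rectangular form:
  V1 = 200·(cos(-35.2°) + j·sin(-35.2°)) = 163.4 - j115.3 V
  V2 = 135·(cos(0.5°) + j·sin(0.5°)) = 135 + j1.178 V
Step 2 — Sum components: V_total = 298.4 - j114.1 V.
Step 3 — Convert to polar: |V_total| = 319.5 V, ∠V_total = -20.9°.

V_total = 319.5∠-20.9° V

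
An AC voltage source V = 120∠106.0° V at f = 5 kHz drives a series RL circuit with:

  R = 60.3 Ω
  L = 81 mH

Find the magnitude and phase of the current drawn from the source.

Step 1 — Angular frequency: ω = 2π·f = 2π·5000 = 3.142e+04 rad/s.
Step 2 — Component impedances:
  R: Z = R = 60.3 Ω
  L: Z = jωL = j·3.142e+04·0.081 = 0 + j2545 Ω
Step 3 — Series combination: Z_total = R + L = 60.3 + j2545 Ω = 2545∠88.6° Ω.
Step 4 — Source phasor: V = 120∠106.0° V = -33.08 + j115.4 V.
Step 5 — Ohm's law: I = V / Z_total = (-33.08 + j115.4) / (60.3 + j2545) = 0.045 + j0.01406 A.
Step 6 — Convert to polar: |I| = 0.04714 A, ∠I = 17.4°.

I = 0.04714∠17.4° A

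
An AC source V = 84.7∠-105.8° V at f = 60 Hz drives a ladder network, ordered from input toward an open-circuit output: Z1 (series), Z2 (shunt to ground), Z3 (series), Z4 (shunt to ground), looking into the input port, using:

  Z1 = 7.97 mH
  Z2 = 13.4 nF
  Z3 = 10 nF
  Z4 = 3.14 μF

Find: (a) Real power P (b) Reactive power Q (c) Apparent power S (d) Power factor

Step 1 — Angular frequency: ω = 2π·f = 2π·60 = 377 rad/s.
Step 2 — Component impedances:
  Z1: Z = jωL = j·377·0.00797 = 0 + j3.005 Ω
  Z2: Z = 1/(jωC) = -j/(ω·C) = 0 - j1.98e+05 Ω
  Z3: Z = 1/(jωC) = -j/(ω·C) = 0 - j2.653e+05 Ω
  Z4: Z = 1/(jωC) = -j/(ω·C) = 0 - j844.8 Ω
Step 3 — Ladder network (open output): work backward from the far end, alternating series and parallel combinations. Z_in = 0 - j1.135e+05 Ω = 1.135e+05∠-90.0° Ω.
Step 4 — Source phasor: V = 84.7∠-105.8° V = -23.06 - j81.5 V.
Step 5 — Current: I = V / Z = 0.000718 - j0.0002032 A = 0.0007462∠-15.8° A.
Step 6 — Complex power: S = V·I* = 0 - j0.0632 VA.
Step 7 — Real power: P = Re(S) = 0 W.
Step 8 — Reactive power: Q = Im(S) = -0.0632 VAR.
Step 9 — Apparent power: |S| = 0.0632 VA.
Step 10 — Power factor: PF = P/|S| = 0 (leading).

(a) P = 0 W  (b) Q = -0.0632 VAR  (c) S = 0.0632 VA  (d) PF = 0 (leading)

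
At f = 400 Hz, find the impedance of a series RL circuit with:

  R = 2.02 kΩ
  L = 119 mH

Step 1 — Angular frequency: ω = 2π·f = 2π·400 = 2513 rad/s.
Step 2 — Component impedances:
  R: Z = R = 2020 Ω
  L: Z = jωL = j·2513·0.119 = 0 + j299.1 Ω
Step 3 — Series combination: Z_total = R + L = 2020 + j299.1 Ω = 2042∠8.4° Ω.

Z = 2020 + j299.1 Ω = 2042∠8.4° Ω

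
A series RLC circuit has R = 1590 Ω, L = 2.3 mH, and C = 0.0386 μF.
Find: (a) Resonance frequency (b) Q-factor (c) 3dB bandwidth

Step 1 — Resonance: ω₀ = 1/√(LC) = 1/√(0.0023·3.86e-08) = 1.061e+05 rad/s.
Step 2 — f₀ = ω₀/(2π) = 1.689e+04 Hz.
Step 3 — Series Q: Q = ω₀L/R = 1.061e+05·0.0023/1590 = 0.1535.
Step 4 — Bandwidth: Δω = ω₀/Q = 6.913e+05 rad/s; BW = Δω/(2π) = 1.1e+05 Hz.

(a) f₀ = 1.689e+04 Hz  (b) Q = 0.1535  (c) BW = 1.1e+05 Hz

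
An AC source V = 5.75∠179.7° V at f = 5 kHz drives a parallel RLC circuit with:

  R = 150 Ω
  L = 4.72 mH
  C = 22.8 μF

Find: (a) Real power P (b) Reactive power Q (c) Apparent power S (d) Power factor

Step 1 — Angular frequency: ω = 2π·f = 2π·5000 = 3.142e+04 rad/s.
Step 2 — Component impedances:
  R: Z = R = 150 Ω
  L: Z = jωL = j·3.142e+04·0.00472 = 0 + j148.3 Ω
  C: Z = 1/(jωC) = -j/(ω·C) = 0 - j1.396 Ω
Step 3 — Parallel combination: 1/Z_total = 1/R + 1/L + 1/C; Z_total = 0.01324 - j1.409 Ω = 1.409∠-89.5° Ω.
Step 4 — Source phasor: V = 5.75∠179.7° V = -5.75 + j0.03011 V.
Step 5 — Current: I = V / Z = -0.05969 - j4.08 A = 4.08∠-90.8° A.
Step 6 — Complex power: S = V·I* = 0.2204 - j23.46 VA.
Step 7 — Real power: P = Re(S) = 0.2204 W.
Step 8 — Reactive power: Q = Im(S) = -23.46 VAR.
Step 9 — Apparent power: |S| = 23.46 VA.
Step 10 — Power factor: PF = P/|S| = 0.009395 (leading).

(a) P = 0.2204 W  (b) Q = -23.46 VAR  (c) S = 23.46 VA  (d) PF = 0.009395 (leading)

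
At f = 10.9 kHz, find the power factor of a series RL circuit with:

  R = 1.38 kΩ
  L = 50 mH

Step 1 — Angular frequency: ω = 2π·f = 2π·1.09e+04 = 6.849e+04 rad/s.
Step 2 — Component impedances:
  R: Z = R = 1380 Ω
  L: Z = jωL = j·6.849e+04·0.05 = 0 + j3424 Ω
Step 3 — Series combination: Z_total = R + L = 1380 + j3424 Ω = 3692∠68.1° Ω.
Step 4 — Power factor: PF = cos(φ) = Re(Z)/|Z| = 1380/3692 = 0.3738.
Step 5 — Type: Im(Z) = 3424 ⇒ lagging (phase φ = 68.1°).

PF = 0.3738 (lagging, φ = 68.1°)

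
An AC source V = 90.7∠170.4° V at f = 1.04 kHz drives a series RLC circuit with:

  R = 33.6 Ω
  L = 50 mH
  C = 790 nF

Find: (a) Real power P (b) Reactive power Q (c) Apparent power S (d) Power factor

Step 1 — Angular frequency: ω = 2π·f = 2π·1040 = 6535 rad/s.
Step 2 — Component impedances:
  R: Z = R = 33.6 Ω
  L: Z = jωL = j·6535·0.05 = 0 + j326.7 Ω
  C: Z = 1/(jωC) = -j/(ω·C) = 0 - j193.7 Ω
Step 3 — Series combination: Z_total = R + L + C = 33.6 + j133 Ω = 137.2∠75.8° Ω.
Step 4 — Source phasor: V = 90.7∠170.4° V = -89.43 + j15.13 V.
Step 5 — Current: I = V / Z = -0.05275 + j0.659 A = 0.6611∠94.6° A.
Step 6 — Complex power: S = V·I* = 14.69 + j58.14 VA.
Step 7 — Real power: P = Re(S) = 14.69 W.
Step 8 — Reactive power: Q = Im(S) = 58.14 VAR.
Step 9 — Apparent power: |S| = 59.96 VA.
Step 10 — Power factor: PF = P/|S| = 0.2449 (lagging).

(a) P = 14.69 W  (b) Q = 58.14 VAR  (c) S = 59.96 VA  (d) PF = 0.2449 (lagging)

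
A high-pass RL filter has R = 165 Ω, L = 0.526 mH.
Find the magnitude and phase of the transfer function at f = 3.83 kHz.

Step 1 — Angular frequency: ω = 2π·3830 = 2.406e+04 rad/s.
Step 2 — Transfer function: H(jω) = jωL/(R + jωL).
Step 3 — Numerator jωL = j·12.66; denominator R + jωL = 165 + j12.66.
Step 4 — H = 0.005851 + j0.07627.
Step 5 — Magnitude: |H| = 0.07649 (-22.3 dB); phase: φ = 85.6°.

|H| = 0.07649 (-22.3 dB), φ = 85.6°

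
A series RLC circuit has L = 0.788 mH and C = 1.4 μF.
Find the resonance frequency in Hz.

Step 1 — Resonance condition Im(Z)=0 gives ω₀ = 1/√(LC).
Step 2 — ω₀ = 1/√(0.000788·1.4e-06) = 3.011e+04 rad/s.
Step 3 — f₀ = ω₀/(2π) = 4792 Hz.

f₀ = 4792 Hz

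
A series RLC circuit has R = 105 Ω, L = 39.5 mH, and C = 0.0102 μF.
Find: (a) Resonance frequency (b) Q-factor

Step 1 — Resonance condition Im(Z)=0 gives ω₀ = 1/√(LC).
Step 2 — ω₀ = 1/√(0.0395·1.02e-08) = 4.982e+04 rad/s.
Step 3 — f₀ = ω₀/(2π) = 7929 Hz.
Step 4 — Series Q: Q = ω₀L/R = 4.982e+04·0.0395/105 = 18.74.

(a) f₀ = 7929 Hz  (b) Q = 18.74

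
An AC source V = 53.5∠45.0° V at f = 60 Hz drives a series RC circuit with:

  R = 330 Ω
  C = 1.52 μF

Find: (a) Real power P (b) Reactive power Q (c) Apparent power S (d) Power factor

Step 1 — Angular frequency: ω = 2π·f = 2π·60 = 377 rad/s.
Step 2 — Component impedances:
  R: Z = R = 330 Ω
  C: Z = 1/(jωC) = -j/(ω·C) = 0 - j1745 Ω
Step 3 — Series combination: Z_total = R + C = 330 - j1745 Ω = 1776∠-79.3° Ω.
Step 4 — Source phasor: V = 53.5∠45.0° V = 37.83 + j37.83 V.
Step 5 — Current: I = V / Z = -0.01697 + j0.02489 A = 0.03012∠124.3° A.
Step 6 — Complex power: S = V·I* = 0.2994 - j1.584 VA.
Step 7 — Real power: P = Re(S) = 0.2994 W.
Step 8 — Reactive power: Q = Im(S) = -1.584 VAR.
Step 9 — Apparent power: |S| = 1.612 VA.
Step 10 — Power factor: PF = P/|S| = 0.1858 (leading).

(a) P = 0.2994 W  (b) Q = -1.584 VAR  (c) S = 1.612 VA  (d) PF = 0.1858 (leading)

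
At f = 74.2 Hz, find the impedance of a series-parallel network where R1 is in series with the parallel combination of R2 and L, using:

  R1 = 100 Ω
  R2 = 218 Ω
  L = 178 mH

Step 1 — Angular frequency: ω = 2π·f = 2π·74.2 = 466.2 rad/s.
Step 2 — Component impedances:
  R1: Z = R = 100 Ω
  R2: Z = R = 218 Ω
  L: Z = jωL = j·466.2·0.178 = 0 + j82.99 Ω
Step 3 — Parallel branch: R2 || L = 1/(1/R2 + 1/L) = 27.59 + j72.48 Ω.
Step 4 — Series with R1: Z_total = R1 + (R2 || L) = 127.6 + j72.48 Ω = 146.7∠29.6° Ω.

Z = 127.6 + j72.48 Ω = 146.7∠29.6° Ω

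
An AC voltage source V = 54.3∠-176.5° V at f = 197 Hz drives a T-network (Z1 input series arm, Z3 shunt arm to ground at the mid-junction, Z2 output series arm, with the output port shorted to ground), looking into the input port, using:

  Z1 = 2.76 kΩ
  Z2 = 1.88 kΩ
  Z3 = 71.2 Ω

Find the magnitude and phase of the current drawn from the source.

Step 1 — Angular frequency: ω = 2π·f = 2π·197 = 1238 rad/s.
Step 2 — Component impedances:
  Z1: Z = R = 2760 Ω
  Z2: Z = R = 1880 Ω
  Z3: Z = R = 71.2 Ω
Step 3 — With the output port shorted to ground, the output series arm Z2 runs from the junction to ground; the shunt arm Z3 also runs from the junction to ground. They appear in parallel: Z3 || Z2 = 68.6 Ω.
Step 4 — Series with input arm Z1: Z_in = Z1 + (Z3 || Z2) = 2829 Ω = 2829∠0.0° Ω.
Step 5 — Source phasor: V = 54.3∠-176.5° V = -54.2 - j3.315 V.
Step 6 — Ohm's law: I = V / Z_total = (-54.2 - j3.315) / (2829) = -0.01916 - j0.001172 A.
Step 7 — Convert to polar: |I| = 0.0192 A, ∠I = -176.5°.

I = 0.0192∠-176.5° A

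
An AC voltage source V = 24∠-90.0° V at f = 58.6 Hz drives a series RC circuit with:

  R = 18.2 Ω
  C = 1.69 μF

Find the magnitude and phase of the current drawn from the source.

Step 1 — Angular frequency: ω = 2π·f = 2π·58.6 = 368.2 rad/s.
Step 2 — Component impedances:
  R: Z = R = 18.2 Ω
  C: Z = 1/(jωC) = -j/(ω·C) = 0 - j1607 Ω
Step 3 — Series combination: Z_total = R + C = 18.2 - j1607 Ω = 1607∠-89.4° Ω.
Step 4 — Source phasor: V = 24∠-90.0° V = 0 - j24 V.
Step 5 — Ohm's law: I = V / Z_total = (0 - j24) / (18.2 - j1607) = 0.01493 - j0.0001691 A.
Step 6 — Convert to polar: |I| = 0.01493 A, ∠I = -0.6°.

I = 0.01493∠-0.6° A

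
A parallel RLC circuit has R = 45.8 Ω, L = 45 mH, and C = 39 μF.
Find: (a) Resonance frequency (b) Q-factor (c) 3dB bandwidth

Step 1 — Resonance: ω₀ = 1/√(LC) = 1/√(0.045·3.9e-05) = 754.9 rad/s.
Step 2 — f₀ = ω₀/(2π) = 120.1 Hz.
Step 3 — Parallel Q: Q = R/(ω₀L) = 45.8/(754.9·0.045) = 1.348.
Step 4 — Bandwidth: Δω = ω₀/Q = 559.8 rad/s; BW = Δω/(2π) = 89.1 Hz.

(a) f₀ = 120.1 Hz  (b) Q = 1.348  (c) BW = 89.1 Hz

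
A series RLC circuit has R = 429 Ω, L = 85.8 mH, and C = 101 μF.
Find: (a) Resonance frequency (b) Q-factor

Step 1 — Resonance condition Im(Z)=0 gives ω₀ = 1/√(LC).
Step 2 — ω₀ = 1/√(0.0858·0.000101) = 339.7 rad/s.
Step 3 — f₀ = ω₀/(2π) = 54.06 Hz.
Step 4 — Series Q: Q = ω₀L/R = 339.7·0.0858/429 = 0.06794.

(a) f₀ = 54.06 Hz  (b) Q = 0.06794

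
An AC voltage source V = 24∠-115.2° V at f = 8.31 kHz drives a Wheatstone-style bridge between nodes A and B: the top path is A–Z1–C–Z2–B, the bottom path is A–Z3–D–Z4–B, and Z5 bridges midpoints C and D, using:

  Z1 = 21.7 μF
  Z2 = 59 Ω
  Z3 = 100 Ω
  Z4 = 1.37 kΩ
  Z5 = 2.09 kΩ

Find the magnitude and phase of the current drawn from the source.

Step 1 — Angular frequency: ω = 2π·f = 2π·8310 = 5.221e+04 rad/s.
Step 2 — Component impedances:
  Z1: Z = 1/(jωC) = -j/(ω·C) = 0 - j0.8826 Ω
  Z2: Z = R = 59 Ω
  Z3: Z = R = 100 Ω
  Z4: Z = R = 1370 Ω
  Z5: Z = R = 2090 Ω
Step 3 — Bridge requires nodal analysis (the Z5 bridge couples midpoints C and D, so the two paths cannot be reduced to a simple series/parallel combination). Setting node B to ground and injecting 1 A at node A, the 3-node admittance system at A, C, D solves to V_A = Z_AB = 56.72 - j0.8186 Ω = 56.72∠-0.8° Ω.
Step 4 — Source phasor: V = 24∠-115.2° V = -10.22 - j21.72 V.
Step 5 — Ohm's law: I = V / Z_total = (-10.22 - j21.72) / (56.72 - j0.8186) = -0.1746 - j0.3854 A.
Step 6 — Convert to polar: |I| = 0.4231 A, ∠I = -114.4°.

I = 0.4231∠-114.4° A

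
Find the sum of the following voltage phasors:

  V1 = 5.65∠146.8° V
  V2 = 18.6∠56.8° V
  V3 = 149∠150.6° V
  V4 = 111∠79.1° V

Step 1 — Convert each phasor to rectangular form:
  V1 = 5.65·(cos(146.8°) + j·sin(146.8°)) = -4.728 + j3.094 V
  V2 = 18.6·(cos(56.8°) + j·sin(56.8°)) = 10.18 + j15.56 V
  V3 = 149·(cos(150.6°) + j·sin(150.6°)) = -129.8 + j73.14 V
  V4 = 111·(cos(79.1°) + j·sin(79.1°)) = 20.99 + j109 V
Step 2 — Sum components: V_total = -103.4 + j200.8 V.
Step 3 — Convert to polar: |V_total| = 225.8 V, ∠V_total = 117.2°.

V_total = 225.8∠117.2° V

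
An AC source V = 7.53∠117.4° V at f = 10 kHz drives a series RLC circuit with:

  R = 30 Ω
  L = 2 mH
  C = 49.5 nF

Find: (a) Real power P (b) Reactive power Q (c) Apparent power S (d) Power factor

Step 1 — Angular frequency: ω = 2π·f = 2π·1e+04 = 6.283e+04 rad/s.
Step 2 — Component impedances:
  R: Z = R = 30 Ω
  L: Z = jωL = j·6.283e+04·0.002 = 0 + j125.7 Ω
  C: Z = 1/(jωC) = -j/(ω·C) = 0 - j321.5 Ω
Step 3 — Series combination: Z_total = R + L + C = 30 - j195.9 Ω = 198.1∠-81.3° Ω.
Step 4 — Source phasor: V = 7.53∠117.4° V = -3.465 + j6.685 V.
Step 5 — Current: I = V / Z = -0.036 - j0.01218 A = 0.038∠-161.3° A.
Step 6 — Complex power: S = V·I* = 0.04333 - j0.2829 VA.
Step 7 — Real power: P = Re(S) = 0.04333 W.
Step 8 — Reactive power: Q = Im(S) = -0.2829 VAR.
Step 9 — Apparent power: |S| = 0.2862 VA.
Step 10 — Power factor: PF = P/|S| = 0.1514 (leading).

(a) P = 0.04333 W  (b) Q = -0.2829 VAR  (c) S = 0.2862 VA  (d) PF = 0.1514 (leading)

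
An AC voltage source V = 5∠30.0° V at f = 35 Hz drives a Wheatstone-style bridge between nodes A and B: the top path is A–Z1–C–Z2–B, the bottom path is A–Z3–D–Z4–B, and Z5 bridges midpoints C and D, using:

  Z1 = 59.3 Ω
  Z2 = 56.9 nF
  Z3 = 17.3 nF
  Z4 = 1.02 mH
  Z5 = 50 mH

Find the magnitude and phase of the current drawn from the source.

Step 1 — Angular frequency: ω = 2π·f = 2π·35 = 219.9 rad/s.
Step 2 — Component impedances:
  Z1: Z = R = 59.3 Ω
  Z2: Z = 1/(jωC) = -j/(ω·C) = 0 - j7.992e+04 Ω
  Z3: Z = 1/(jωC) = -j/(ω·C) = 0 - j2.628e+05 Ω
  Z4: Z = jωL = j·219.9·0.00102 = 0 + j0.2243 Ω
  Z5: Z = jωL = j·219.9·0.05 = 0 + j11 Ω
Step 3 — Bridge requires nodal analysis (the Z5 bridge couples midpoints C and D, so the two paths cannot be reduced to a simple series/parallel combination). Setting node B to ground and injecting 1 A at node A, the 3-node admittance system at A, C, D solves to V_A = Z_AB = 59.3 + j11.21 Ω = 60.35∠10.7° Ω.
Step 4 — Source phasor: V = 5∠30.0° V = 4.33 + j2.5 V.
Step 5 — Ohm's law: I = V / Z_total = (4.33 + j2.5) / (59.3 + j11.21) = 0.07819 + j0.02738 A.
Step 6 — Convert to polar: |I| = 0.08284 A, ∠I = 19.3°.

I = 0.08284∠19.3° A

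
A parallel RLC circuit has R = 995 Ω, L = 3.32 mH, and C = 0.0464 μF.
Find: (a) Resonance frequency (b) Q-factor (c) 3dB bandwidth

Step 1 — Resonance: ω₀ = 1/√(LC) = 1/√(0.00332·4.64e-08) = 8.057e+04 rad/s.
Step 2 — f₀ = ω₀/(2π) = 1.282e+04 Hz.
Step 3 — Parallel Q: Q = R/(ω₀L) = 995/(8.057e+04·0.00332) = 3.72.
Step 4 — Bandwidth: Δω = ω₀/Q = 2.166e+04 rad/s; BW = Δω/(2π) = 3447 Hz.

(a) f₀ = 1.282e+04 Hz  (b) Q = 3.72  (c) BW = 3447 Hz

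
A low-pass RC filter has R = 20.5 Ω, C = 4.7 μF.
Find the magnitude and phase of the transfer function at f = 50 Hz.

Step 1 — Angular frequency: ω = 2π·50 = 314.2 rad/s.
Step 2 — Transfer function: H(jω) = 1/(1 + jωRC).
Step 3 — Denominator: 1 + jωRC = 1 + j·314.2·20.5·4.7e-06 = 1 + j0.03027.
Step 4 — H = 0.9991 - j0.03024.
Step 5 — Magnitude: |H| = 0.9995 (-0.0 dB); phase: φ = -1.7°.

|H| = 0.9995 (-0.0 dB), φ = -1.7°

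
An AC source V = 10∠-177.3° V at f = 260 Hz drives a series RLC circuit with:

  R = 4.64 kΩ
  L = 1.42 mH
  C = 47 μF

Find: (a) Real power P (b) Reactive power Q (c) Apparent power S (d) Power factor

Step 1 — Angular frequency: ω = 2π·f = 2π·260 = 1634 rad/s.
Step 2 — Component impedances:
  R: Z = R = 4640 Ω
  L: Z = jωL = j·1634·0.00142 = 0 + j2.32 Ω
  C: Z = 1/(jωC) = -j/(ω·C) = 0 - j13.02 Ω
Step 3 — Series combination: Z_total = R + L + C = 4640 - j10.7 Ω = 4640∠-0.1° Ω.
Step 4 — Source phasor: V = 10∠-177.3° V = -9.989 - j0.4711 V.
Step 5 — Current: I = V / Z = -0.002153 - j0.0001065 A = 0.002155∠-177.2° A.
Step 6 — Complex power: S = V·I* = 0.02155 - j4.972e-05 VA.
Step 7 — Real power: P = Re(S) = 0.02155 W.
Step 8 — Reactive power: Q = Im(S) = -4.972e-05 VAR.
Step 9 — Apparent power: |S| = 0.02155 VA.
Step 10 — Power factor: PF = P/|S| = 1 (leading).

(a) P = 0.02155 W  (b) Q = -4.972e-05 VAR  (c) S = 0.02155 VA  (d) PF = 1 (leading)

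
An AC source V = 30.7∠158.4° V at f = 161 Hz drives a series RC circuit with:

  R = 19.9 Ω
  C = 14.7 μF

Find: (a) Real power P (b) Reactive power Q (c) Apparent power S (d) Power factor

Step 1 — Angular frequency: ω = 2π·f = 2π·161 = 1012 rad/s.
Step 2 — Component impedances:
  R: Z = R = 19.9 Ω
  C: Z = 1/(jωC) = -j/(ω·C) = 0 - j67.25 Ω
Step 3 — Series combination: Z_total = R + C = 19.9 - j67.25 Ω = 70.13∠-73.5° Ω.
Step 4 — Source phasor: V = 30.7∠158.4° V = -28.54 + j11.3 V.
Step 5 — Current: I = V / Z = -0.27 - j0.3446 A = 0.4378∠-128.1° A.
Step 6 — Complex power: S = V·I* = 3.813 - j12.89 VA.
Step 7 — Real power: P = Re(S) = 3.813 W.
Step 8 — Reactive power: Q = Im(S) = -12.89 VAR.
Step 9 — Apparent power: |S| = 13.44 VA.
Step 10 — Power factor: PF = P/|S| = 0.2838 (leading).

(a) P = 3.813 W  (b) Q = -12.89 VAR  (c) S = 13.44 VA  (d) PF = 0.2838 (leading)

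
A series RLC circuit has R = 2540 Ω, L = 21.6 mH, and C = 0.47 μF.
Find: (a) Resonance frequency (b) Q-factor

Step 1 — Resonance condition Im(Z)=0 gives ω₀ = 1/√(LC).
Step 2 — ω₀ = 1/√(0.0216·4.7e-07) = 9925 rad/s.
Step 3 — f₀ = ω₀/(2π) = 1580 Hz.
Step 4 — Series Q: Q = ω₀L/R = 9925·0.0216/2540 = 0.0844.

(a) f₀ = 1580 Hz  (b) Q = 0.0844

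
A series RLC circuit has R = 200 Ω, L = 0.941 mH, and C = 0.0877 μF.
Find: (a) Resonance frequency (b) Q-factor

Step 1 — Resonance condition Im(Z)=0 gives ω₀ = 1/√(LC).
Step 2 — ω₀ = 1/√(0.000941·8.77e-08) = 1.101e+05 rad/s.
Step 3 — f₀ = ω₀/(2π) = 1.752e+04 Hz.
Step 4 — Series Q: Q = ω₀L/R = 1.101e+05·0.000941/200 = 0.5179.

(a) f₀ = 1.752e+04 Hz  (b) Q = 0.5179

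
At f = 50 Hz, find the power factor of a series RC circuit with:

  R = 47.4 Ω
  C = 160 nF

Step 1 — Angular frequency: ω = 2π·f = 2π·50 = 314.2 rad/s.
Step 2 — Component impedances:
  R: Z = R = 47.4 Ω
  C: Z = 1/(jωC) = -j/(ω·C) = 0 - j1.989e+04 Ω
Step 3 — Series combination: Z_total = R + C = 47.4 - j1.989e+04 Ω = 1.989e+04∠-89.9° Ω.
Step 4 — Power factor: PF = cos(φ) = Re(Z)/|Z| = 47.4/1.989e+04 = 0.002383.
Step 5 — Type: Im(Z) = -1.989e+04 ⇒ leading (phase φ = -89.9°).

PF = 0.002383 (leading, φ = -89.9°)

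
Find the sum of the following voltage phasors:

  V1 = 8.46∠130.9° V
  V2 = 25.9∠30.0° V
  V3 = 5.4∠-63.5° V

Step 1 — Convert each phasor to rectangular form:
  V1 = 8.46·(cos(130.9°) + j·sin(130.9°)) = -5.539 + j6.395 V
  V2 = 25.9·(cos(30.0°) + j·sin(30.0°)) = 22.43 + j12.95 V
  V3 = 5.4·(cos(-63.5°) + j·sin(-63.5°)) = 2.409 - j4.833 V
Step 2 — Sum components: V_total = 19.3 + j14.51 V.
Step 3 — Convert to polar: |V_total| = 24.15 V, ∠V_total = 36.9°.

V_total = 24.15∠36.9° V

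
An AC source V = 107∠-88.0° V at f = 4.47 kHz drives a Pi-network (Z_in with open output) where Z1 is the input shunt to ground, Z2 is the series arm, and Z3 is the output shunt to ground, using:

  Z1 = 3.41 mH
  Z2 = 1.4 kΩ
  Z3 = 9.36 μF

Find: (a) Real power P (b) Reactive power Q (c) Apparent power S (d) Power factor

Step 1 — Angular frequency: ω = 2π·f = 2π·4470 = 2.809e+04 rad/s.
Step 2 — Component impedances:
  Z1: Z = jωL = j·2.809e+04·0.00341 = 0 + j95.77 Ω
  Z2: Z = R = 1400 Ω
  Z3: Z = 1/(jωC) = -j/(ω·C) = 0 - j3.804 Ω
Step 3 — With open output, the series arm Z2 and the output shunt Z3 appear in series to ground: Z2 + Z3 = 1400 - j3.804 Ω.
Step 4 — Parallel with input shunt Z1: Z_in = Z1 || (Z2 + Z3) = 6.524 + j95.34 Ω = 95.57∠86.1° Ω.
Step 5 — Source phasor: V = 107∠-88.0° V = 3.734 - j106.9 V.
Step 6 — Current: I = V / Z = -1.114 - j0.1154 A = 1.12∠-174.1° A.
Step 7 — Complex power: S = V·I* = 8.178 + j119.5 VA.
Step 8 — Real power: P = Re(S) = 8.178 W.
Step 9 — Reactive power: Q = Im(S) = 119.5 VAR.
Step 10 — Apparent power: |S| = 119.8 VA.
Step 11 — Power factor: PF = P/|S| = 0.06826 (lagging).

(a) P = 8.178 W  (b) Q = 119.5 VAR  (c) S = 119.8 VA  (d) PF = 0.06826 (lagging)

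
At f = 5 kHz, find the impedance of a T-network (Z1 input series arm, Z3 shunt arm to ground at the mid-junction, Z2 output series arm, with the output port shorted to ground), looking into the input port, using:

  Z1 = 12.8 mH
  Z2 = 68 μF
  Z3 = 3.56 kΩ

Step 1 — Angular frequency: ω = 2π·f = 2π·5000 = 3.142e+04 rad/s.
Step 2 — Component impedances:
  Z1: Z = jωL = j·3.142e+04·0.0128 = 0 + j402.1 Ω
  Z2: Z = 1/(jωC) = -j/(ω·C) = 0 - j0.4681 Ω
  Z3: Z = R = 3560 Ω
Step 3 — With the output port shorted to ground, the output series arm Z2 runs from the junction to ground; the shunt arm Z3 also runs from the junction to ground. They appear in parallel: Z3 || Z2 = 6.155e-05 - j0.4681 Ω.
Step 4 — Series with input arm Z1: Z_in = Z1 + (Z3 || Z2) = 6.155e-05 + j401.7 Ω = 401.7∠90.0° Ω.

Z = 6.155e-05 + j401.7 Ω = 401.7∠90.0° Ω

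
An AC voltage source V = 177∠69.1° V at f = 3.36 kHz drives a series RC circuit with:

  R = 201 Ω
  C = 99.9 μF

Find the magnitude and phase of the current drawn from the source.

Step 1 — Angular frequency: ω = 2π·f = 2π·3360 = 2.111e+04 rad/s.
Step 2 — Component impedances:
  R: Z = R = 201 Ω
  C: Z = 1/(jωC) = -j/(ω·C) = 0 - j0.4741 Ω
Step 3 — Series combination: Z_total = R + C = 201 - j0.4741 Ω = 201∠-0.1° Ω.
Step 4 — Source phasor: V = 177∠69.1° V = 63.14 + j165.4 V.
Step 5 — Ohm's law: I = V / Z_total = (63.14 + j165.4) / (201 - j0.4741) = 0.3122 + j0.8234 A.
Step 6 — Convert to polar: |I| = 0.8806 A, ∠I = 69.2°.

I = 0.8806∠69.2° A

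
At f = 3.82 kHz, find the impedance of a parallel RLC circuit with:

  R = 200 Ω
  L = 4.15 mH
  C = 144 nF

Step 1 — Angular frequency: ω = 2π·f = 2π·3820 = 2.4e+04 rad/s.
Step 2 — Component impedances:
  R: Z = R = 200 Ω
  L: Z = jωL = j·2.4e+04·0.00415 = 0 + j99.61 Ω
  C: Z = 1/(jωC) = -j/(ω·C) = 0 - j289.3 Ω
Step 3 — Parallel combination: 1/Z_total = 1/R + 1/L + 1/C; Z_total = 73.17 + j96.33 Ω = 121∠52.8° Ω.

Z = 73.17 + j96.33 Ω = 121∠52.8° Ω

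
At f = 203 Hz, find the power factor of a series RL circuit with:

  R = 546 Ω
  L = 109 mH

Step 1 — Angular frequency: ω = 2π·f = 2π·203 = 1275 rad/s.
Step 2 — Component impedances:
  R: Z = R = 546 Ω
  L: Z = jωL = j·1275·0.109 = 0 + j139 Ω
Step 3 — Series combination: Z_total = R + L = 546 + j139 Ω = 563.4∠14.3° Ω.
Step 4 — Power factor: PF = cos(φ) = Re(Z)/|Z| = 546/563.4 = 0.9691.
Step 5 — Type: Im(Z) = 139 ⇒ lagging (phase φ = 14.3°).

PF = 0.9691 (lagging, φ = 14.3°)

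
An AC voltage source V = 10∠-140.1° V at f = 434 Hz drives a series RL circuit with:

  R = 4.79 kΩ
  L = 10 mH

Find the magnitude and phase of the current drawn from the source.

Step 1 — Angular frequency: ω = 2π·f = 2π·434 = 2727 rad/s.
Step 2 — Component impedances:
  R: Z = R = 4790 Ω
  L: Z = jωL = j·2727·0.01 = 0 + j27.27 Ω
Step 3 — Series combination: Z_total = R + L = 4790 + j27.27 Ω = 4790∠0.3° Ω.
Step 4 — Source phasor: V = 10∠-140.1° V = -7.672 - j6.414 V.
Step 5 — Ohm's law: I = V / Z_total = (-7.672 - j6.414) / (4790 + j27.27) = -0.001609 - j0.00133 A.
Step 6 — Convert to polar: |I| = 0.002088 A, ∠I = -140.4°.

I = 0.002088∠-140.4° A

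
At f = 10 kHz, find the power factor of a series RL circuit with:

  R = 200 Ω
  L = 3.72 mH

Step 1 — Angular frequency: ω = 2π·f = 2π·1e+04 = 6.283e+04 rad/s.
Step 2 — Component impedances:
  R: Z = R = 200 Ω
  L: Z = jωL = j·6.283e+04·0.00372 = 0 + j233.7 Ω
Step 3 — Series combination: Z_total = R + L = 200 + j233.7 Ω = 307.6∠49.4° Ω.
Step 4 — Power factor: PF = cos(φ) = Re(Z)/|Z| = 200/307.623 = 0.6501.
Step 5 — Type: Im(Z) = 233.7 ⇒ lagging (phase φ = 49.4°).

PF = 0.6501 (lagging, φ = 49.4°)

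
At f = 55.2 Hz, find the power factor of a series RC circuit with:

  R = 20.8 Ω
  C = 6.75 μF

Step 1 — Angular frequency: ω = 2π·f = 2π·55.2 = 346.8 rad/s.
Step 2 — Component impedances:
  R: Z = R = 20.8 Ω
  C: Z = 1/(jωC) = -j/(ω·C) = 0 - j427.1 Ω
Step 3 — Series combination: Z_total = R + C = 20.8 - j427.1 Ω = 427.7∠-87.2° Ω.
Step 4 — Power factor: PF = cos(φ) = Re(Z)/|Z| = 20.8/427.65 = 0.04864.
Step 5 — Type: Im(Z) = -427.1 ⇒ leading (phase φ = -87.2°).

PF = 0.04864 (leading, φ = -87.2°)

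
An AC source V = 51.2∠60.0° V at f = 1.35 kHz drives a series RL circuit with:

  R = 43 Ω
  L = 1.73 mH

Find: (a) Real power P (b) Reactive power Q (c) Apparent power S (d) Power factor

Step 1 — Angular frequency: ω = 2π·f = 2π·1350 = 8482 rad/s.
Step 2 — Component impedances:
  R: Z = R = 43 Ω
  L: Z = jωL = j·8482·0.00173 = 0 + j14.67 Ω
Step 3 — Series combination: Z_total = R + L = 43 + j14.67 Ω = 45.43∠18.8° Ω.
Step 4 — Source phasor: V = 51.2∠60.0° V = 25.6 + j44.34 V.
Step 5 — Current: I = V / Z = 0.8484 + j0.7416 A = 1.127∠41.2° A.
Step 6 — Complex power: S = V·I* = 54.6 + j18.63 VA.
Step 7 — Real power: P = Re(S) = 54.6 W.
Step 8 — Reactive power: Q = Im(S) = 18.63 VAR.
Step 9 — Apparent power: |S| = 57.7 VA.
Step 10 — Power factor: PF = P/|S| = 0.9464 (lagging).

(a) P = 54.6 W  (b) Q = 18.63 VAR  (c) S = 57.7 VA  (d) PF = 0.9464 (lagging)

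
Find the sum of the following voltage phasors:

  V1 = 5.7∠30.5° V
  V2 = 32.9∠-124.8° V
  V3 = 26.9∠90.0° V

Step 1 — Convert each phasor to rectangular form:
  V1 = 5.7·(cos(30.5°) + j·sin(30.5°)) = 4.911 + j2.893 V
  V2 = 32.9·(cos(-124.8°) + j·sin(-124.8°)) = -18.78 - j27.02 V
  V3 = 26.9·(cos(90.0°) + j·sin(90.0°)) = 0 + j26.9 V
Step 2 — Sum components: V_total = -13.87 + j2.777 V.
Step 3 — Convert to polar: |V_total| = 14.14 V, ∠V_total = 168.7°.

V_total = 14.14∠168.7° V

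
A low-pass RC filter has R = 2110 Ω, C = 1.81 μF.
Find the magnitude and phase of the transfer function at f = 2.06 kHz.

Step 1 — Angular frequency: ω = 2π·2060 = 1.294e+04 rad/s.
Step 2 — Transfer function: H(jω) = 1/(1 + jωRC).
Step 3 — Denominator: 1 + jωRC = 1 + j·1.294e+04·2110·1.81e-06 = 1 + j49.43.
Step 4 — H = 0.0004091 - j0.02022.
Step 5 — Magnitude: |H| = 0.02023 (-33.9 dB); phase: φ = -88.8°.

|H| = 0.02023 (-33.9 dB), φ = -88.8°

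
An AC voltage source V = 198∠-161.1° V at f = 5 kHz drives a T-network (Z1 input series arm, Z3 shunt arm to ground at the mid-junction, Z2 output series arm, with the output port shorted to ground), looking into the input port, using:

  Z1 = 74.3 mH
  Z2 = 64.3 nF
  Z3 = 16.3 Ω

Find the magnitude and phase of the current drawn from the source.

Step 1 — Angular frequency: ω = 2π·f = 2π·5000 = 3.142e+04 rad/s.
Step 2 — Component impedances:
  Z1: Z = jωL = j·3.142e+04·0.0743 = 0 + j2334 Ω
  Z2: Z = 1/(jωC) = -j/(ω·C) = 0 - j495 Ω
  Z3: Z = R = 16.3 Ω
Step 3 — With the output port shorted to ground, the output series arm Z2 runs from the junction to ground; the shunt arm Z3 also runs from the junction to ground. They appear in parallel: Z3 || Z2 = 16.28 - j0.5361 Ω.
Step 4 — Series with input arm Z1: Z_in = Z1 + (Z3 || Z2) = 16.28 + j2334 Ω = 2334∠89.6° Ω.
Step 5 — Source phasor: V = 198∠-161.1° V = -187.3 - j64.14 V.
Step 6 — Ohm's law: I = V / Z_total = (-187.3 - j64.14) / (16.28 + j2334) = -0.02804 + j0.08007 A.
Step 7 — Convert to polar: |I| = 0.08484 A, ∠I = 109.3°.

I = 0.08484∠109.3° A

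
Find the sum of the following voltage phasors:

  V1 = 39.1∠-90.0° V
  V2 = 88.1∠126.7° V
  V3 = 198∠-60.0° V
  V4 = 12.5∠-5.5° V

Step 1 — Convert each phasor to rectangular form:
  V1 = 39.1·(cos(-90.0°) + j·sin(-90.0°)) = 0 - j39.1 V
  V2 = 88.1·(cos(126.7°) + j·sin(126.7°)) = -52.65 + j70.64 V
  V3 = 198·(cos(-60.0°) + j·sin(-60.0°)) = 99 - j171.5 V
  V4 = 12.5·(cos(-5.5°) + j·sin(-5.5°)) = 12.44 - j1.198 V
Step 2 — Sum components: V_total = 58.79 - j141.1 V.
Step 3 — Convert to polar: |V_total| = 152.9 V, ∠V_total = -67.4°.

V_total = 152.9∠-67.4° V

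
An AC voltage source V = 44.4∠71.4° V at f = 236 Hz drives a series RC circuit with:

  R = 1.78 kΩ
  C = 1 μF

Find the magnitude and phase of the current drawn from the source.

Step 1 — Angular frequency: ω = 2π·f = 2π·236 = 1483 rad/s.
Step 2 — Component impedances:
  R: Z = R = 1780 Ω
  C: Z = 1/(jωC) = -j/(ω·C) = 0 - j674.4 Ω
Step 3 — Series combination: Z_total = R + C = 1780 - j674.4 Ω = 1903∠-20.8° Ω.
Step 4 — Source phasor: V = 44.4∠71.4° V = 14.16 + j42.08 V.
Step 5 — Ohm's law: I = V / Z_total = (14.16 + j42.08) / (1780 - j674.4) = -0.0008751 + j0.02331 A.
Step 6 — Convert to polar: |I| = 0.02333 A, ∠I = 92.2°.

I = 0.02333∠92.2° A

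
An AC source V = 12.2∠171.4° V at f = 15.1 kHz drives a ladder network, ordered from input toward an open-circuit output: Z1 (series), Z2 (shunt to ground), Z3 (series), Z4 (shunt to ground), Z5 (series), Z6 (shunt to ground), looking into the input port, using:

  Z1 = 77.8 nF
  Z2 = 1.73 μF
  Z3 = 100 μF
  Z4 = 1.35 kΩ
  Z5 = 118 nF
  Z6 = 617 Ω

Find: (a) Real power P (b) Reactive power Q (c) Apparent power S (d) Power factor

Step 1 — Angular frequency: ω = 2π·f = 2π·1.51e+04 = 9.488e+04 rad/s.
Step 2 — Component impedances:
  Z1: Z = 1/(jωC) = -j/(ω·C) = 0 - j135.5 Ω
  Z2: Z = 1/(jωC) = -j/(ω·C) = 0 - j6.093 Ω
  Z3: Z = 1/(jωC) = -j/(ω·C) = 0 - j0.1054 Ω
  Z4: Z = R = 1350 Ω
  Z5: Z = 1/(jωC) = -j/(ω·C) = 0 - j89.32 Ω
  Z6: Z = R = 617 Ω
Step 3 — Ladder network (open output): work backward from the far end, alternating series and parallel combinations. Z_in = 0.08616 - j141.6 Ω = 141.6∠-90.0° Ω.
Step 4 — Source phasor: V = 12.2∠171.4° V = -12.06 + j1.824 V.
Step 5 — Current: I = V / Z = -0.01294 - j0.08521 A = 0.08618∠-98.6° A.
Step 6 — Complex power: S = V·I* = 0.0006399 - j1.051 VA.
Step 7 — Real power: P = Re(S) = 0.0006399 W.
Step 8 — Reactive power: Q = Im(S) = -1.051 VAR.
Step 9 — Apparent power: |S| = 1.051 VA.
Step 10 — Power factor: PF = P/|S| = 0.0006086 (leading).

(a) P = 0.0006399 W  (b) Q = -1.051 VAR  (c) S = 1.051 VA  (d) PF = 0.0006086 (leading)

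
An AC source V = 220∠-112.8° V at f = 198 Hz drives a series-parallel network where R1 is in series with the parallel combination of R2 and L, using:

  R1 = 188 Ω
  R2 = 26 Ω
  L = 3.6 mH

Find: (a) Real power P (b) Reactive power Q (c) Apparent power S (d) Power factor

Step 1 — Angular frequency: ω = 2π·f = 2π·198 = 1244 rad/s.
Step 2 — Component impedances:
  R1: Z = R = 188 Ω
  R2: Z = R = 26 Ω
  L: Z = jωL = j·1244·0.0036 = 0 + j4.479 Ω
Step 3 — Parallel branch: R2 || L = 1/(1/R2 + 1/L) = 0.7492 + j4.35 Ω.
Step 4 — Series with R1: Z_total = R1 + (R2 || L) = 188.7 + j4.35 Ω = 188.8∠1.3° Ω.
Step 5 — Source phasor: V = 220∠-112.8° V = -85.25 - j202.8 V.
Step 6 — Current: I = V / Z = -0.4762 - j1.064 A = 1.165∠-114.1° A.
Step 7 — Complex power: S = V·I* = 256.3 + j5.906 VA.
Step 8 — Real power: P = Re(S) = 256.3 W.
Step 9 — Reactive power: Q = Im(S) = 5.906 VAR.
Step 10 — Apparent power: |S| = 256.4 VA.
Step 11 — Power factor: PF = P/|S| = 0.9997 (lagging).

(a) P = 256.3 W  (b) Q = 5.906 VAR  (c) S = 256.4 VA  (d) PF = 0.9997 (lagging)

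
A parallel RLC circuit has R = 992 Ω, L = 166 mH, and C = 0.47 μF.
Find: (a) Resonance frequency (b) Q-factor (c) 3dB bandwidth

Step 1 — Resonance: ω₀ = 1/√(LC) = 1/√(0.166·4.7e-07) = 3580 rad/s.
Step 2 — f₀ = ω₀/(2π) = 569.8 Hz.
Step 3 — Parallel Q: Q = R/(ω₀L) = 992/(3580·0.166) = 1.669.
Step 4 — Bandwidth: Δω = ω₀/Q = 2145 rad/s; BW = Δω/(2π) = 341.4 Hz.

(a) f₀ = 569.8 Hz  (b) Q = 1.669  (c) BW = 341.4 Hz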